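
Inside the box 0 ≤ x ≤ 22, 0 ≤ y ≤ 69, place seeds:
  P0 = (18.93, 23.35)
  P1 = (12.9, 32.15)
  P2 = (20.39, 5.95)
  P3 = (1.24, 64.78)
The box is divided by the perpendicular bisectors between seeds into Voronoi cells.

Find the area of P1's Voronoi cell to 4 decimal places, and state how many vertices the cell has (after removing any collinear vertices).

1. box [0,22]×[0,69]: [(0, 0) (22, 0) (22, 69) (0, 69)]
2. ⊥bis P1·P0 via (15.915,27.75): [(0, 16.8446) (22, 31.9196) (22, 69) (0, 69)]  |A|=981.5936
3. ⊥bis P1·P2 via (16.645,19.05): [(0, 16.8446) (22, 31.9196) (22, 69) (0, 69)]  |A|=981.5936
4. ⊥bis P1·P3 via (7.07,48.465): [(0, 45.9386) (0, 16.8446) (22, 31.9196) (22, 53.8001)]  |A|=560.7192
5. canonical 4-gon: [(0, 45.9386) (0, 16.8446) (22, 31.9196) (22, 53.8001)]
6. shoelace: 560.7192

Area of P1's cell: 560.7192 (4 vertices)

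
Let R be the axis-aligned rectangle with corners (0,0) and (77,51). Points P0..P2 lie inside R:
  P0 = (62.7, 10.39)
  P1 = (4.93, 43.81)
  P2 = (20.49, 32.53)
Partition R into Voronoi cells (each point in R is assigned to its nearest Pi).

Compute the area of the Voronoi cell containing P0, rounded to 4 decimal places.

1. box [0,77]×[0,51]: [(0, 0) (77, 0) (77, 51) (0, 51)]
2. ⊥bis P0·P1 via (33.815,27.1): [(18.1376, 0) (77, 0) (77, 51) (47.6412, 51)]  |A|=2249.6407
3. ⊥bis P0·P2 via (41.595,21.46): [(30.3388, 0) (77, 0) (77, 51) (57.0893, 51)]  |A|=1697.5828
4. canonical 4-gon: [(30.3388, 0) (77, 0) (77, 51) (57.0893, 51)]
5. shoelace: 1697.5828

Area of P0's cell: 1697.5828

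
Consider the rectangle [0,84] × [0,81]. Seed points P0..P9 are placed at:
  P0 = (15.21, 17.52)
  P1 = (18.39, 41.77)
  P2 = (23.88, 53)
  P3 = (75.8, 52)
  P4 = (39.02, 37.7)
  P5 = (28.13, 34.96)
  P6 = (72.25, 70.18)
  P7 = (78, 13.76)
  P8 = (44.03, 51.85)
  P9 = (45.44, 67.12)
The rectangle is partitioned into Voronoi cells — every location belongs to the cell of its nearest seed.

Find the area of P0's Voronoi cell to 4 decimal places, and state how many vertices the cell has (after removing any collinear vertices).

1. box [0,84]×[0,81]: [(0, 0) (84, 0) (84, 81) (0, 81)]
2. ⊥bis P0·P1 via (16.8,29.645): [(0, 31.8481) (0, 0) (84, 0) (84, 20.8328)]  |A|=2212.5955
3. ⊥bis P0·P2 via (19.545,35.26): [(72.3138, 22.3652) (0, 31.8481) (0, 0) (84, 0) (84, 19.5096)]  |A|=2204.8639
4. ⊥bis P0·P3 via (45.505,34.76): [(50.9654, 25.1648) (0, 31.8481) (0, 0) (65.2859, 0)]  |A|=1633.0258
5. ⊥bis P0·P4 via (27.115,27.61): [(26.4644, 28.3777) (0, 31.8481) (0, 0) (50.5157, 0)]  |A|=1138.1777
6. ⊥bis P0·P5 via (21.67,26.24): [(39.4228, 13.0883) (17.1327, 29.6014) (0, 31.8481) (0, 0) (50.5157, 0)]  |A|=1074.7683
7. ⊥bis P0·P6 via (43.73,43.85): [(39.4228, 13.0883) (17.1327, 29.6014) (0, 31.8481) (0, 0) (50.5157, 0)]  |A|=1074.7683
8. ⊥bis P0·P7 via (46.605,15.64): [(45.9883, 5.3417) (39.4228, 13.0883) (17.1327, 29.6014) (0, 31.8481) (0, 0) (45.6684, 0)]  |A|=1061.8221
9. ⊥bis P0·P8 via (29.62,34.685): [(45.9883, 5.3417) (39.4228, 13.0883) (17.1327, 29.6014) (0, 31.8481) (0, 0) (45.6684, 0)]  |A|=1061.8221
10. ⊥bis P0·P9 via (30.325,42.32): [(45.9883, 5.3417) (39.4228, 13.0883) (17.1327, 29.6014) (0, 31.8481) (0, 0) (45.6684, 0)]  |A|=1061.8221
11. canonical 6-gon: [(45.9883, 5.3417) (39.4228, 13.0883) (17.1327, 29.6014) (0, 31.8481) (0, 0) (45.6684, 0)]
12. shoelace: 1061.8221

Area of P0's cell: 1061.8221 (6 vertices)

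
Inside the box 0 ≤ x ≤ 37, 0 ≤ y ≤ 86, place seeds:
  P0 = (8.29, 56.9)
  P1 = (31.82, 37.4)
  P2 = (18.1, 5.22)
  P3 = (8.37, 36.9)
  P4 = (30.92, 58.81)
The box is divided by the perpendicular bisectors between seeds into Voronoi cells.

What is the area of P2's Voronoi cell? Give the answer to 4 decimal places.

Area of P2's cell: 737.8845

1. box [0,37]×[0,86]: [(0, 0) (37, 0) (37, 86) (0, 86)]
2. ⊥bis P2·P0 via (13.195,31.06): [(0, 28.5553) (0, 0) (37, 0) (37, 35.5787)]  |A|=1186.4792
3. ⊥bis P2·P1 via (24.96,21.31): [(5.5121, 29.6016) (0, 28.5553) (0, 0) (37, 0) (37, 16.1767)]  |A|=881.0158
4. ⊥bis P2·P3 via (13.235,21.06): [(20.3912, 23.2579) (0, 16.9951) (0, 0) (37, 0) (37, 16.1767)]  |A|=737.8845
5. ⊥bis P2·P4 via (24.51,32.015): [(20.3912, 23.2579) (0, 16.9951) (0, 0) (37, 0) (37, 16.1767)]  |A|=737.8845
6. canonical 5-gon: [(20.3912, 23.2579) (0, 16.9951) (0, 0) (37, 0) (37, 16.1767)]
7. shoelace: 737.8845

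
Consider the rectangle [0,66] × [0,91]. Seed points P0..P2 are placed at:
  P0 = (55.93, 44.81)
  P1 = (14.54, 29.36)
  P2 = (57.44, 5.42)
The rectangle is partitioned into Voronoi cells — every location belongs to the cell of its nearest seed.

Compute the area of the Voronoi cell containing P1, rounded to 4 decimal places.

1. box [0,66]×[0,91]: [(0, 0) (66, 0) (66, 91) (0, 91)]
2. ⊥bis P1·P0 via (35.235,37.085): [(0, 0) (49.078, 0) (15.1097, 91) (0, 91)]  |A|=2920.5413
3. ⊥bis P1·P2 via (35.99,17.39): [(0, 0) (26.2857, 0) (39.9427, 24.4732) (15.1097, 91) (0, 91)]  |A|=2641.6401
4. canonical 5-gon: [(0, 0) (26.2857, 0) (39.9427, 24.4732) (15.1097, 91) (0, 91)]
5. shoelace: 2641.6401

Area of P1's cell: 2641.6401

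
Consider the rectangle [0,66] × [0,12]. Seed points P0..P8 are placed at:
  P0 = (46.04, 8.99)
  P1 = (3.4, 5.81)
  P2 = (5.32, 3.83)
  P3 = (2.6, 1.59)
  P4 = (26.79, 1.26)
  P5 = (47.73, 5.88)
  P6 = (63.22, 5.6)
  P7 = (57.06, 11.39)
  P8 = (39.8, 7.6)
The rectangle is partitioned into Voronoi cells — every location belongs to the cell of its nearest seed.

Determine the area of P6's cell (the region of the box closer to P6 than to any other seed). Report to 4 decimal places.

Area of P6's cell: 92.8520

1. box [0,66]×[0,12]: [(0, 0) (66, 0) (66, 12) (0, 12)]
2. ⊥bis P6·P0 via (54.63,7.295): [(53.1905, 0) (66, 0) (66, 12) (55.5584, 12)]  |A|=139.5064
3. ⊥bis P6·P1 via (33.31,5.705): [(53.1905, 0) (66, 0) (66, 12) (55.5584, 12)]  |A|=139.5064
4. ⊥bis P6·P2 via (34.27,4.715): [(53.1905, 0) (66, 0) (66, 12) (55.5584, 12)]  |A|=139.5064
5. ⊥bis P6·P3 via (32.91,3.595): [(53.1905, 0) (66, 0) (66, 12) (55.5584, 12)]  |A|=139.5064
6. ⊥bis P6·P4 via (45.005,3.43): [(53.1905, 0) (66, 0) (66, 12) (55.5584, 12)]  |A|=139.5064
7. ⊥bis P6·P5 via (55.475,5.74): [(55.3712, 0) (66, 0) (66, 12) (55.5882, 12)]  |A|=126.2436
8. ⊥bis P6·P7 via (60.14,8.495): [(55.4343, 3.4886) (55.3712, 0) (66, 0) (66, 12) (63.4345, 12)]  |A|=92.852
9. ⊥bis P6·P8 via (51.51,6.6): [(55.4343, 3.4886) (55.3712, 0) (66, 0) (66, 12) (63.4345, 12)]  |A|=92.852
10. canonical 5-gon: [(55.4343, 3.4886) (55.3712, 0) (66, 0) (66, 12) (63.4345, 12)]
11. shoelace: 92.852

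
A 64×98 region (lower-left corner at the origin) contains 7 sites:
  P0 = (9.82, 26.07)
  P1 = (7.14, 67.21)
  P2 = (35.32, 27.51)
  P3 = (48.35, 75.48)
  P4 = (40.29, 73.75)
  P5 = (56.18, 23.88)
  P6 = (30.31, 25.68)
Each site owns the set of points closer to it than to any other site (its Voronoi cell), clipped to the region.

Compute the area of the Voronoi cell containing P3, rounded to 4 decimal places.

1. box [0,64]×[0,98]: [(0, 0) (64, 0) (64, 98) (0, 98)]
2. ⊥bis P3·P0 via (29.085,50.775): [(0, 73.4555) (64, 23.5482) (64, 98) (0, 98)]  |A|=3167.8798
3. ⊥bis P3·P1 via (27.745,71.345): [(32.3902, 48.1976) (64, 23.5482) (64, 98) (22.3959, 98)]  |A|=2212.695
4. ⊥bis P3·P2 via (41.835,51.495): [(31.1458, 54.3985) (64, 45.4744) (64, 98) (22.3959, 98)]  |A|=1769.8446
5. ⊥bis P3·P4 via (44.32,74.615): [(49.7436, 49.3468) (64, 45.4744) (64, 98) (39.3006, 98)]  |A|=975.2654
6. ⊥bis P3·P5 via (52.265,49.68): [(49.7436, 49.3468) (49.8603, 49.3151) (64, 51.4607) (64, 98) (39.3006, 98)]  |A|=932.9428
7. ⊥bis P3·P6 via (39.33,50.58): [(49.7436, 49.3468) (49.8603, 49.3151) (64, 51.4607) (64, 98) (39.3006, 98)]  |A|=932.9428
8. canonical 5-gon: [(49.7436, 49.3468) (49.8603, 49.3151) (64, 51.4607) (64, 98) (39.3006, 98)]
9. shoelace: 932.9428

Area of P3's cell: 932.9428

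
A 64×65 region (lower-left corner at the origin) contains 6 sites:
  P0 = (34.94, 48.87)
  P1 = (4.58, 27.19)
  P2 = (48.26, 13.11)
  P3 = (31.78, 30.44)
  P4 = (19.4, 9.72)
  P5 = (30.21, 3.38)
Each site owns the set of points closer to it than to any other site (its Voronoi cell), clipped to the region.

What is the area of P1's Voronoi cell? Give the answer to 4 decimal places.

1. box [0,64]×[0,65]: [(0, 0) (64, 0) (64, 65) (0, 65)]
2. ⊥bis P1·P0 via (19.76,38.03): [(0, 0) (46.9171, 0) (0.5008, 65) (0, 65)]  |A|=1541.0823
3. ⊥bis P1·P2 via (26.42,20.15): [(0, 0) (19.9248, 0) (28.3197, 26.0433) (0.5008, 65) (0, 65)]  |A|=1189.5972
4. ⊥bis P1·P3 via (18.18,28.815): [(0, 0) (19.9248, 0) (21.1637, 3.8436) (16.5402, 42.5389) (0.5008, 65) (0, 65)]  |A|=999.8257
5. ⊥bis P1·P4 via (11.99,18.455): [(0, 8.2837) (18.7343, 24.1762) (16.5402, 42.5389) (0.5008, 65) (0, 65)]  |A|=664.1133
6. ⊥bis P1·P5 via (17.395,15.285): [(0, 8.2837) (18.7343, 24.1762) (16.5402, 42.5389) (0.5008, 65) (0, 65)]  |A|=664.1133
7. canonical 5-gon: [(0, 8.2837) (18.7343, 24.1762) (16.5402, 42.5389) (0.5008, 65) (0, 65)]
8. shoelace: 664.1133

Area of P1's cell: 664.1133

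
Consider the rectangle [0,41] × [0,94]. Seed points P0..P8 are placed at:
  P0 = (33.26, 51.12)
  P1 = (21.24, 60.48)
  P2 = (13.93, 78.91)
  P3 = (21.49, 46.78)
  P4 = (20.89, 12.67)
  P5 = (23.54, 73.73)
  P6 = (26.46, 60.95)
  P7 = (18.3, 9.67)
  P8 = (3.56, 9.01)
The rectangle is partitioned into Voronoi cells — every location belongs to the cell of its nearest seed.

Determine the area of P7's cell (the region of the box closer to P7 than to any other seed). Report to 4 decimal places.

Area of P7's cell: 201.5244

1. box [0,41]×[0,94]: [(0, 0) (41, 0) (41, 94) (0, 94)]
2. ⊥bis P7·P0 via (25.78,30.395): [(0, 39.6994) (0, 0) (41, 0) (41, 24.9018)]  |A|=1324.3263
3. ⊥bis P7·P1 via (19.77,35.075): [(11.4847, 35.5544) (0, 36.2189) (0, 0) (41, 0) (41, 24.9018)]  |A|=1304.34
4. ⊥bis P7·P2 via (16.115,44.29): [(11.4847, 35.5544) (0, 36.2189) (0, 0) (41, 0) (41, 24.9018)]  |A|=1304.34
5. ⊥bis P7·P3 via (19.895,28.225): [(35.512, 26.8826) (0, 29.9352) (0, 0) (41, 0) (41, 24.9018)]  |A|=1150.9522
6. ⊥bis P7·P4 via (19.595,11.17): [(0, 28.087) (0, 0) (32.5332, 0)]  |A|=456.8806
7. ⊥bis P7·P5 via (20.92,41.7): [(0, 28.087) (0, 0) (32.5332, 0)]  |A|=456.8806
8. ⊥bis P7·P6 via (22.38,35.31): [(0, 28.087) (0, 0) (32.5332, 0)]  |A|=456.8806
9. ⊥bis P7·P8 via (10.93,9.34): [(10.4963, 19.0252) (11.3482, 0) (32.5332, 0)]  |A|=201.5244
10. canonical 3-gon: [(10.4963, 19.0252) (11.3482, 0) (32.5332, 0)]
11. shoelace: 201.5244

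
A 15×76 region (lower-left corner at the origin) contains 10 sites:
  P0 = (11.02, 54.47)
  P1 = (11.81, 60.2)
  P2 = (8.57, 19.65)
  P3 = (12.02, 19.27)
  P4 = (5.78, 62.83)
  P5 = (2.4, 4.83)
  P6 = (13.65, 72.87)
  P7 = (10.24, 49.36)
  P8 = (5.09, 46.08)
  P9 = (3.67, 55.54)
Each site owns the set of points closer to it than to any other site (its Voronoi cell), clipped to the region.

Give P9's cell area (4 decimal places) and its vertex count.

1. box [0,15]×[0,76]: [(0, 0) (15, 0) (15, 76) (0, 76)]
2. ⊥bis P9·P0 via (7.345,55.005): [(0, 4.551) (10.4014, 76) (0, 76)]  |A|=371.5852
3. ⊥bis P9·P1 via (7.74,57.87): [(0, 71.3901) (0, 4.551) (7.7576, 57.8392)]  |A|=259.2555
4. ⊥bis P9·P2 via (6.12,37.595): [(0, 71.3901) (0, 36.7594) (4.7839, 37.4126) (7.7576, 57.8392)]  |A|=182.2141
5. ⊥bis P9·P3 via (7.845,37.405): [(0, 71.3901) (0, 36.7594) (4.7839, 37.4126) (7.7576, 57.8392)]  |A|=182.2141
6. ⊥bis P9·P4 via (4.725,59.185): [(7.4365, 58.4002) (0, 60.5526) (0, 36.7594) (4.7839, 37.4126) (7.7576, 57.8392)]  |A|=141.9178
7. ⊥bis P9·P5 via (3.035,30.185): [(7.4365, 58.4002) (0, 60.5526) (0, 36.7594) (4.7839, 37.4126) (7.7576, 57.8392)]  |A|=141.9178
8. ⊥bis P9·P6 via (8.66,64.205): [(7.4365, 58.4002) (0, 60.5526) (0, 36.7594) (4.7839, 37.4126) (7.7576, 57.8392)]  |A|=141.9178
9. ⊥bis P9·P7 via (6.955,52.45): [(7.4365, 58.4002) (0, 60.5526) (0, 45.0561) (6.9764, 52.4727) (7.7576, 57.8392)]  |A|=77.6703
10. ⊥bis P9·P8 via (4.38,50.81): [(7.4365, 58.4002) (0, 60.5526) (0, 50.1525) (5.5821, 50.9904) (6.9764, 52.4727) (7.7576, 57.8392)]  |A|=63.446
11. canonical 6-gon: [(7.4365, 58.4002) (0, 60.5526) (0, 50.1525) (5.5821, 50.9904) (6.9764, 52.4727) (7.7576, 57.8392)]
12. shoelace: 63.446

Area of P9's cell: 63.4460 (6 vertices)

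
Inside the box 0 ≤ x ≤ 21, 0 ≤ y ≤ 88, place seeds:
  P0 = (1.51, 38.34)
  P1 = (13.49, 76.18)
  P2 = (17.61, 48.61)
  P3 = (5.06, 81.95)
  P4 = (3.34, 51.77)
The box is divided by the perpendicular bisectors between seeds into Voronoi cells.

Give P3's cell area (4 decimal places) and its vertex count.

Area of P3's cell: 172.2081 (4 vertices)

1. box [0,21]×[0,88]: [(0, 0) (21, 0) (21, 88) (0, 88)]
2. ⊥bis P3·P0 via (3.285,60.145): [(0, 60.4124) (21, 58.7029) (21, 88) (0, 88)]  |A|=597.2888
3. ⊥bis P3·P1 via (9.275,79.065): [(0, 65.5142) (15.3907, 88) (0, 88)]  |A|=173.0357
4. ⊥bis P3·P2 via (11.335,65.28): [(0, 65.5142) (15.3907, 88) (0, 88)]  |A|=173.0357
5. ⊥bis P3·P4 via (4.2,66.86): [(0, 67.0994) (1.0443, 67.0398) (15.3907, 88) (0, 88)]  |A|=172.2081
6. canonical 4-gon: [(0, 67.0994) (1.0443, 67.0398) (15.3907, 88) (0, 88)]
7. shoelace: 172.2081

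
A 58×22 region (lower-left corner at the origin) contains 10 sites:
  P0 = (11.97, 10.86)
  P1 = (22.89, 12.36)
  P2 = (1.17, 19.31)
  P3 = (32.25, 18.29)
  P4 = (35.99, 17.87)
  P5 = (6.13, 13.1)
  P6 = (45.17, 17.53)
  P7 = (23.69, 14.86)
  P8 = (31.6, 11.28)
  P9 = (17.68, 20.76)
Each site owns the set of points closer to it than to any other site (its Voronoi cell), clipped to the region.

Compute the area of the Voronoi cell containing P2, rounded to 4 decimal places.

Area of P2's cell: 46.4751

1. box [0,58]×[0,22]: [(0, 0) (58, 0) (58, 22) (0, 22)]
2. ⊥bis P2·P0 via (6.57,15.085): [(0, 6.6878) (11.9803, 22) (0, 22)]  |A|=91.7225
3. ⊥bis P2·P1 via (12.03,15.835): [(0, 6.6878) (11.9803, 22) (0, 22)]  |A|=91.7225
4. ⊥bis P2·P3 via (16.71,18.8): [(0, 6.6878) (11.9803, 22) (0, 22)]  |A|=91.7225
5. ⊥bis P2·P4 via (18.58,18.59): [(0, 6.6878) (11.9803, 22) (0, 22)]  |A|=91.7225
6. ⊥bis P2·P5 via (3.65,16.205): [(0, 13.2897) (10.9054, 22) (0, 22)]  |A|=47.4948
7. ⊥bis P2·P6 via (23.17,18.42): [(0, 13.2897) (10.9054, 22) (0, 22)]  |A|=47.4948
8. ⊥bis P2·P7 via (12.43,17.085): [(0, 13.2897) (10.9054, 22) (0, 22)]  |A|=47.4948
9. ⊥bis P2·P8 via (16.385,15.295): [(0, 13.2897) (10.9054, 22) (0, 22)]  |A|=47.4948
10. ⊥bis P2·P9 via (9.425,20.035): [(0, 13.2897) (9.3608, 20.7663) (9.2524, 22) (0, 22)]  |A|=46.4751
11. canonical 4-gon: [(0, 13.2897) (9.3608, 20.7663) (9.2524, 22) (0, 22)]
12. shoelace: 46.4751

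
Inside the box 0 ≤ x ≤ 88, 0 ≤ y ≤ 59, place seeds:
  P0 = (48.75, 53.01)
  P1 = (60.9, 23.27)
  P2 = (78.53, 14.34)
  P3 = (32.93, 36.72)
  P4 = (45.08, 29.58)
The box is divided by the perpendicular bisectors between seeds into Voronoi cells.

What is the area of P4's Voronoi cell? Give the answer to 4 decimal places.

1. box [0,88]×[0,59]: [(0, 0) (88, 0) (88, 59) (0, 59)]
2. ⊥bis P4·P0 via (46.915,41.295): [(0, 48.6436) (0, 0) (88, 0) (88, 34.8596)]  |A|=3674.1405
3. ⊥bis P4·P1 via (52.99,26.425): [(58.2151, 39.525) (0, 48.6436) (0, 0) (42.4501, 0)]  |A|=2254.8155
4. ⊥bis P4·P2 via (61.805,21.96): [(58.2151, 39.525) (0, 48.6436) (0, 0) (42.4501, 0)]  |A|=2254.8155
5. ⊥bis P4·P3 via (39.005,33.15): [(58.2151, 39.525) (44.0547, 41.743) (19.5243, 0) (42.4501, 0)]  |A|=775.824
6. canonical 4-gon: [(58.2151, 39.525) (44.0547, 41.743) (19.5243, 0) (42.4501, 0)]
7. shoelace: 775.824

Area of P4's cell: 775.8240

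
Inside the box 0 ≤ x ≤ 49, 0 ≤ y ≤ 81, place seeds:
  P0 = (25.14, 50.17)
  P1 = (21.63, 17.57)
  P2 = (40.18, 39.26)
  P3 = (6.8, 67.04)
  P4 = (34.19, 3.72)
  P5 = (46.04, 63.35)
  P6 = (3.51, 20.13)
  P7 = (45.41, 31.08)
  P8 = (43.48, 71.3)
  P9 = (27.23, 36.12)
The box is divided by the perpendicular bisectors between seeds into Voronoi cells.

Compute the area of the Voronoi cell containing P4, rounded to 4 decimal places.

1. box [0,49]×[0,81]: [(0, 0) (49, 0) (49, 81) (0, 81)]
2. ⊥bis P4·P0 via (29.665,26.945): [(0, 21.1653) (0, 0) (49, 0) (49, 30.7121)]  |A|=1270.9957
3. ⊥bis P4·P1 via (27.91,10.645): [(16.1717, 0) (49, 0) (49, 29.7707)]  |A|=488.6603
4. ⊥bis P4·P2 via (37.185,21.49): [(39.4482, 21.1085) (16.1717, 0) (49, 0) (49, 19.4987)]  |A|=439.6025
5. ⊥bis P4·P3 via (20.495,35.38): [(39.4482, 21.1085) (16.1717, 0) (49, 0) (49, 19.4987)]  |A|=439.6025
6. ⊥bis P4·P5 via (40.115,33.535): [(39.4482, 21.1085) (16.1717, 0) (49, 0) (49, 19.4987)]  |A|=439.6025
7. ⊥bis P4·P6 via (18.85,11.925): [(39.4482, 21.1085) (16.1717, 0) (49, 0) (49, 19.4987)]  |A|=439.6025
8. ⊥bis P4·P7 via (39.8,17.4): [(36.7417, 18.6542) (16.1717, 0) (49, 0) (49, 13.6272)]  |A|=389.715
9. ⊥bis P4·P8 via (38.835,37.51): [(36.7417, 18.6542) (16.1717, 0) (49, 0) (49, 13.6272)]  |A|=389.715
10. ⊥bis P4·P9 via (30.71,19.92): [(36.7417, 18.6542) (16.1717, 0) (49, 0) (49, 13.6272)]  |A|=389.715
11. canonical 4-gon: [(36.7417, 18.6542) (16.1717, 0) (49, 0) (49, 13.6272)]
12. shoelace: 389.715

Area of P4's cell: 389.7150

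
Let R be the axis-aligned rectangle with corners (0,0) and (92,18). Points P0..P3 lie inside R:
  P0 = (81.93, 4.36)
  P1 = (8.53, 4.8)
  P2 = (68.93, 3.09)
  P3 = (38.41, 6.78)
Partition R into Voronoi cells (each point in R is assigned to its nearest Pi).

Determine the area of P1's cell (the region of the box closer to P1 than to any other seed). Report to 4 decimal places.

1. box [0,92]×[0,18]: [(0, 0) (92, 0) (92, 18) (0, 18)]
2. ⊥bis P1·P0 via (45.23,4.58): [(0, 0) (45.2025, 0) (45.3104, 18) (0, 18)]  |A|=814.6169
3. ⊥bis P1·P2 via (38.73,3.945): [(0, 0) (38.6183, 0) (39.1279, 18) (0, 18)]  |A|=699.716
4. ⊥bis P1·P3 via (23.47,5.79): [(0, 0) (23.8537, 0) (22.6609, 18) (0, 18)]  |A|=418.6312
5. canonical 4-gon: [(0, 0) (23.8537, 0) (22.6609, 18) (0, 18)]
6. shoelace: 418.6312

Area of P1's cell: 418.6312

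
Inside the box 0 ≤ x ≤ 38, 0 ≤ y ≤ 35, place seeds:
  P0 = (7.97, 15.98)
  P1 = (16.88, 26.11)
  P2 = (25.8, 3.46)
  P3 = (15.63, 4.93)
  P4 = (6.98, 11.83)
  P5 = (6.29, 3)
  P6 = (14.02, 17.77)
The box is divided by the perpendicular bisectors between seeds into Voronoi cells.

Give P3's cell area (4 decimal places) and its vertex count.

1. box [0,38]×[0,35]: [(0, 0) (38, 0) (38, 35) (0, 35)]
2. ⊥bis P3·P0 via (11.8,10.455): [(0, 2.2751) (0, 0) (38, 0) (38, 28.6172)]  |A|=586.953
3. ⊥bis P3·P1 via (16.255,15.52): [(18.8828, 15.3649) (0, 2.2751) (0, 0) (38, 0) (38, 14.2367)]  |A|=449.4956
4. ⊥bis P3·P2 via (20.715,4.195): [(22.3004, 15.1632) (18.8828, 15.3649) (0, 2.2751) (0, 0) (20.1086, 0)]  |A|=202.0953
5. ⊥bis P3·P4 via (11.305,8.38): [(22.3004, 15.1632) (18.8828, 15.3649) (14.3953, 12.2541) (4.6204, 0) (20.1086, 0)]  |A|=157.4106
6. ⊥bis P3·P5 via (10.96,3.965): [(22.3004, 15.1632) (18.8828, 15.3649) (14.3953, 12.2541) (10.3064, 7.1281) (11.7793, 0) (20.1086, 0)]  |A|=131.8958
7. ⊥bis P3·P6 via (14.825,11.35): [(21.877, 12.2342) (13.5462, 11.1897) (10.3064, 7.1281) (11.7793, 0) (20.1086, 0)]  |A|=111.1762
8. canonical 5-gon: [(21.877, 12.2342) (13.5462, 11.1897) (10.3064, 7.1281) (11.7793, 0) (20.1086, 0)]
9. shoelace: 111.1762

Area of P3's cell: 111.1762 (5 vertices)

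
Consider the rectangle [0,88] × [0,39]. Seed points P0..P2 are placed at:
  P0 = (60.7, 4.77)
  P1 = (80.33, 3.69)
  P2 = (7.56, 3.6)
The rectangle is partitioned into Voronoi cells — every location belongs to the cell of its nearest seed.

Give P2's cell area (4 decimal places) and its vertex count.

Area of P2's cell: 1317.9194 (4 vertices)

1. box [0,88]×[0,39]: [(0, 0) (88, 0) (88, 39) (0, 39)]
2. ⊥bis P2·P0 via (34.13,4.185): [(0, 0) (34.2221, 0) (33.3635, 39) (0, 39)]  |A|=1317.9194
3. ⊥bis P2·P1 via (43.945,3.645): [(0, 0) (34.2221, 0) (33.3635, 39) (0, 39)]  |A|=1317.9194
4. canonical 4-gon: [(0, 0) (34.2221, 0) (33.3635, 39) (0, 39)]
5. shoelace: 1317.9194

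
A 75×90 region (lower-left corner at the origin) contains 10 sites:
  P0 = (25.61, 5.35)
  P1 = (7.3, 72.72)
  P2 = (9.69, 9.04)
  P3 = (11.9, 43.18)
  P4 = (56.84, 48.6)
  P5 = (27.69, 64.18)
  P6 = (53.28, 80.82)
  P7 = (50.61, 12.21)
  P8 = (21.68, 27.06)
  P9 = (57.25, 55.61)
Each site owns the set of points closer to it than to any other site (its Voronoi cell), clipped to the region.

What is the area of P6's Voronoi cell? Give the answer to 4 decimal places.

Area of P6's cell: 825.1176

1. box [0,75]×[0,90]: [(0, 0) (75, 0) (75, 90) (0, 90)]
2. ⊥bis P6·P0 via (39.445,43.085): [(0, 57.5469) (75, 30.0493) (75, 90) (0, 90)]  |A|=3465.142
3. ⊥bis P6·P1 via (30.29,76.77): [(36.0017, 44.3474) (75, 30.0493) (75, 90) (27.9594, 90)]  |A|=2242.7519
4. ⊥bis P6·P2 via (31.485,44.93): [(36.0017, 44.3474) (75, 30.0493) (75, 90) (27.9594, 90)]  |A|=2242.7519
5. ⊥bis P6·P3 via (32.59,62): [(32.9645, 61.5883) (54.9745, 37.3913) (75, 30.0493) (75, 90) (27.9594, 90)]  |A|=2089.7614
6. ⊥bis P6·P4 via (55.06,64.71): [(32.8469, 62.2557) (75, 66.9132) (75, 90) (27.9594, 90)]  |A|=1139.1463
7. ⊥bis P6·P5 via (40.485,72.5): [(46.1879, 63.7297) (75, 66.9132) (75, 90) (29.1056, 90)]  |A|=935.4198
8. ⊥bis P6·P7 via (51.945,46.515): [(46.1879, 63.7297) (75, 66.9132) (75, 90) (29.1056, 90)]  |A|=935.4198
9. ⊥bis P6·P8 via (37.48,53.94): [(46.1879, 63.7297) (75, 66.9132) (75, 90) (29.1056, 90)]  |A|=935.4198
10. ⊥bis P6·P9 via (55.265,68.215): [(44.3854, 66.5017) (75, 71.3228) (75, 90) (29.1056, 90)]  |A|=825.1176
11. canonical 4-gon: [(44.3854, 66.5017) (75, 71.3228) (75, 90) (29.1056, 90)]
12. shoelace: 825.1176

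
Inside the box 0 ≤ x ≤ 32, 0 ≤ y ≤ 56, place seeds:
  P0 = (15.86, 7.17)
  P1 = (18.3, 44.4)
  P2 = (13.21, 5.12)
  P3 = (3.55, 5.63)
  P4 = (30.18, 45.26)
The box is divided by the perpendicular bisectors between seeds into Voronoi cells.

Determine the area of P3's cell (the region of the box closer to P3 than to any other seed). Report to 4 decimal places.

Area of P3's cell: 227.5301

1. box [0,32]×[0,56]: [(0, 0) (32, 0) (32, 56) (0, 56)]
2. ⊥bis P3·P0 via (9.705,6.4): [(0, 0) (10.5056, 0) (3.5, 56) (0, 56)]  |A|=392.1572
3. ⊥bis P3·P1 via (10.925,25.015): [(0, 29.1714) (0, 0) (10.5056, 0) (7.1989, 26.4326)]  |A|=243.8467
4. ⊥bis P3·P2 via (8.38,5.375): [(0, 29.1714) (0, 0) (8.0962, 0) (8.8113, 13.544) (7.1989, 26.4326)]  |A|=227.5301
5. ⊥bis P3·P4 via (16.865,25.445): [(0, 29.1714) (0, 0) (8.0962, 0) (8.8113, 13.544) (7.1989, 26.4326)]  |A|=227.5301
6. canonical 5-gon: [(0, 29.1714) (0, 0) (8.0962, 0) (8.8113, 13.544) (7.1989, 26.4326)]
7. shoelace: 227.5301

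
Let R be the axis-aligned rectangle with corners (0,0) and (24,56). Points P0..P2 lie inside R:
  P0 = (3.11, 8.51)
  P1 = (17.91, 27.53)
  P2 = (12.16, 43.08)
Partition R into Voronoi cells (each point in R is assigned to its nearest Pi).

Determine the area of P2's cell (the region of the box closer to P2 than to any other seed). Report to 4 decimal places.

Area of P2's cell: 523.6144

1. box [0,24]×[0,56]: [(0, 0) (24, 0) (24, 56) (0, 56)]
2. ⊥bis P2·P0 via (7.635,25.795): [(0, 27.7937) (24, 21.5108) (24, 56) (0, 56)]  |A|=752.3449
3. ⊥bis P2·P1 via (15.035,35.305): [(0, 29.7454) (24, 38.62) (24, 56) (0, 56)]  |A|=523.6144
4. canonical 4-gon: [(0, 29.7454) (24, 38.62) (24, 56) (0, 56)]
5. shoelace: 523.6144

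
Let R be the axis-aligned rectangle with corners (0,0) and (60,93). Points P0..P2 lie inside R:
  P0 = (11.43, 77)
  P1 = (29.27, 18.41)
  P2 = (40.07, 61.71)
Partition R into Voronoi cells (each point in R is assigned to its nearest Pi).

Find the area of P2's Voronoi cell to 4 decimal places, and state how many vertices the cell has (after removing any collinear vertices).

1. box [0,60]×[0,93]: [(0, 0) (60, 0) (60, 93) (0, 93)]
2. ⊥bis P2·P0 via (25.75,69.355): [(0, 21.1222) (0, 0) (60, 0) (60, 93) (38.3733, 93)]  |A|=4200.9043
3. ⊥bis P2·P1 via (34.67,40.06): [(12.9964, 45.4659) (60, 33.7421) (60, 93) (38.3733, 93)]  |A|=1906.6703
4. canonical 4-gon: [(12.9964, 45.4659) (60, 33.7421) (60, 93) (38.3733, 93)]
5. shoelace: 1906.6703

Area of P2's cell: 1906.6703 (4 vertices)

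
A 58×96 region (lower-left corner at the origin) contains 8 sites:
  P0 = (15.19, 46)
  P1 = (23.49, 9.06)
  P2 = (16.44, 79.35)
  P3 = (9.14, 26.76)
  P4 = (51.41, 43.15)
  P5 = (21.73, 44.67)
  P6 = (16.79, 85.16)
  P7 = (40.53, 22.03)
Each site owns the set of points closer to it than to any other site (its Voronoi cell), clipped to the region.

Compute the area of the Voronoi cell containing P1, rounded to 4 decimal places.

Area of P1's cell: 603.6326

1. box [0,58]×[0,96]: [(0, 0) (58, 0) (58, 96) (0, 96)]
2. ⊥bis P1·P0 via (19.34,27.53): [(0, 23.1845) (0, 0) (58, 0) (58, 36.2165)]  |A|=1722.6286
3. ⊥bis P1·P2 via (19.965,44.205): [(0, 23.1845) (0, 0) (58, 0) (58, 36.2165)]  |A|=1722.6286
4. ⊥bis P1·P3 via (16.315,17.91): [(31.5703, 30.278) (0, 4.6829) (0, 0) (58, 0) (58, 36.2165)]  |A|=1430.577
5. ⊥bis P1·P4 via (37.45,26.105): [(32.1859, 30.4163) (31.5703, 30.278) (0, 4.6829) (0, 0) (58, 0) (58, 9.2744)]  |A|=1082.8343
6. ⊥bis P1·P5 via (22.61,26.865): [(35.7303, 27.5135) (27.6689, 27.115) (0, 4.6829) (0, 0) (58, 0) (58, 9.2744)]  |A|=1069.724
7. ⊥bis P1·P6 via (20.14,47.11): [(35.7303, 27.5135) (27.6689, 27.115) (0, 4.6829) (0, 0) (58, 0) (58, 9.2744)]  |A|=1069.724
8. ⊥bis P1·P7 via (32.01,15.545): [(24.9075, 24.8762) (0, 4.6829) (0, 0) (43.8421, 0)]  |A|=603.6326
9. canonical 4-gon: [(24.9075, 24.8762) (0, 4.6829) (0, 0) (43.8421, 0)]
10. shoelace: 603.6326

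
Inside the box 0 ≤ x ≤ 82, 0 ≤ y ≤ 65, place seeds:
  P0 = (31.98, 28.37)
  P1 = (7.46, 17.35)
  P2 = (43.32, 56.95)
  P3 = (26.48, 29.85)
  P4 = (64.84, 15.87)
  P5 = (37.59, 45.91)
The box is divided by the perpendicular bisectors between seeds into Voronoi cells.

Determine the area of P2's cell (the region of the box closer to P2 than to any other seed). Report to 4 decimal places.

Area of P2's cell: 974.2270

1. box [0,82]×[0,65]: [(0, 0) (82, 0) (82, 65) (0, 65)]
2. ⊥bis P2·P0 via (37.65,42.66): [(0, 57.5988) (82, 25.0628) (82, 65) (0, 65)]  |A|=1940.8757
3. ⊥bis P2·P1 via (25.39,37.15): [(0, 60.1421) (4.9988, 55.6154) (82, 25.0628) (82, 65) (0, 65)]  |A|=1934.5192
4. ⊥bis P2·P3 via (34.9,43.4): [(33.3367, 44.3714) (82, 25.0628) (82, 65) (0.1399, 65)]  |A|=1816.0669
5. ⊥bis P2·P4 via (54.08,36.41): [(33.3367, 44.3714) (53.7877, 36.2569) (82, 51.0361) (82, 65) (0.1399, 65)]  |A|=1449.6836
6. ⊥bis P2·P5 via (40.455,51.43): [(61.7015, 40.4026) (82, 51.0361) (82, 65) (14.3097, 65)]  |A|=974.227
7. canonical 4-gon: [(61.7015, 40.4026) (82, 51.0361) (82, 65) (14.3097, 65)]
8. shoelace: 974.227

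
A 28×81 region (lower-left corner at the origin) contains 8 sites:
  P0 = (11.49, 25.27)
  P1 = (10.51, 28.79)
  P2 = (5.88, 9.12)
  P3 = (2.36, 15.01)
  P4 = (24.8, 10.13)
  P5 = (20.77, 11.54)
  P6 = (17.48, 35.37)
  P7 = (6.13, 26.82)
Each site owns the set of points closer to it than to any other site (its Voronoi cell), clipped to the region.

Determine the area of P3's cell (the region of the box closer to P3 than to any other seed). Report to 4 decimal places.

1. box [0,28]×[0,81]: [(0, 0) (28, 0) (28, 81) (0, 81)]
2. ⊥bis P3·P0 via (6.925,20.14): [(0, 26.3023) (0, 0) (28, 0) (28, 1.3861)]  |A|=387.638
3. ⊥bis P3·P1 via (6.435,21.9): [(1.9985, 24.5239) (0, 25.7059) (0, 0) (28, 0) (28, 1.3861)]  |A|=387.0421
4. ⊥bis P3·P2 via (4.12,12.065): [(11.2267, 16.3121) (1.9985, 24.5239) (0, 25.7059) (0, 9.6028)]  |A|=93.1439
5. ⊥bis P3·P4 via (13.58,12.57): [(11.2267, 16.3121) (1.9985, 24.5239) (0, 25.7059) (0, 9.6028)]  |A|=93.1439
6. ⊥bis P3·P5 via (11.565,13.275): [(11.2267, 16.3121) (1.9985, 24.5239) (0, 25.7059) (0, 9.6028)]  |A|=93.1439
7. ⊥bis P3·P6 via (9.92,25.19): [(11.2267, 16.3121) (1.9985, 24.5239) (0, 25.7059) (0, 9.6028)]  |A|=93.1439
8. ⊥bis P3·P7 via (4.245,20.915): [(11.2267, 16.3121) (7.0661, 20.0144) (0, 22.2701) (0, 9.6028)]  |A|=79.4939
9. canonical 4-gon: [(11.2267, 16.3121) (7.0661, 20.0144) (0, 22.2701) (0, 9.6028)]
10. shoelace: 79.4939

Area of P3's cell: 79.4939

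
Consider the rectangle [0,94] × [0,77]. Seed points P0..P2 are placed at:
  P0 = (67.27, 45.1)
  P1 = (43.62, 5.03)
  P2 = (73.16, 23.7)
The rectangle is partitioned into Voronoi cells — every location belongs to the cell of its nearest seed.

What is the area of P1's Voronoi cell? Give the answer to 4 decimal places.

1. box [0,94]×[0,77]: [(0, 0) (94, 0) (94, 77) (0, 77)]
2. ⊥bis P1·P0 via (55.445,25.065): [(0, 57.7896) (0, 0) (94, 0) (94, 2.3092)]  |A|=2824.6421
3. ⊥bis P1·P2 via (58.39,14.365): [(49.3559, 28.6589) (0, 57.7896) (0, 0) (67.469, 0)]  |A|=2392.9225
4. canonical 4-gon: [(49.3559, 28.6589) (0, 57.7896) (0, 0) (67.469, 0)]
5. shoelace: 2392.9225

Area of P1's cell: 2392.9225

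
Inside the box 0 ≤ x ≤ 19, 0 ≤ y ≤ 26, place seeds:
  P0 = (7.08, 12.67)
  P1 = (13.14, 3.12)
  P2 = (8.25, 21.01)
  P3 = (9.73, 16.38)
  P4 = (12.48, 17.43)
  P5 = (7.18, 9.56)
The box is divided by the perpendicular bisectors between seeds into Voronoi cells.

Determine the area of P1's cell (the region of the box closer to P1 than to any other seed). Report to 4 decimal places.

1. box [0,19]×[0,26]: [(0, 0) (19, 0) (19, 26) (0, 26)]
2. ⊥bis P1·P0 via (10.11,7.895): [(0, 1.4796) (0, 0) (19, 0) (19, 13.5362)]  |A|=142.6505
3. ⊥bis P1·P2 via (10.695,12.065): [(0, 1.4796) (0, 0) (19, 0) (19, 13.5362)]  |A|=142.6505
4. ⊥bis P1·P3 via (11.435,9.75): [(14.1224, 10.4411) (0, 1.4796) (0, 0) (19, 0) (19, 11.6954)]  |A|=138.1613
5. ⊥bis P1·P4 via (12.81,10.275): [(13.943, 10.3273) (0, 1.4796) (0, 0) (19, 0) (19, 10.5605)]  |A|=135.1265
6. ⊥bis P1·P5 via (10.16,6.34): [(14.4959, 10.3528) (3.3094, 0) (19, 0) (19, 10.5605)]  |A|=105.0031
7. canonical 4-gon: [(14.4959, 10.3528) (3.3094, 0) (19, 0) (19, 10.5605)]
8. shoelace: 105.0031

Area of P1's cell: 105.0031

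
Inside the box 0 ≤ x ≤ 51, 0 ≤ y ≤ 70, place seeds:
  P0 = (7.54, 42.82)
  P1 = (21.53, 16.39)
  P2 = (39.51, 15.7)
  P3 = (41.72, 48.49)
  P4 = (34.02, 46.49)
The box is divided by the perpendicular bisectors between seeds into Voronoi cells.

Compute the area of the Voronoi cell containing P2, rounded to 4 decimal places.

Area of P2's cell: 642.4080

1. box [0,51]×[0,70]: [(0, 0) (51, 0) (51, 70) (0, 70)]
2. ⊥bis P2·P0 via (23.525,29.26): [(0, 1.5279) (0, 0) (51, 0) (51, 61.6485)]  |A|=1610.9981
3. ⊥bis P2·P1 via (30.52,16.045): [(31.3826, 38.5228) (29.9043, 0) (51, 0) (51, 61.6485)]  |A|=1011.025
4. ⊥bis P2·P3 via (40.615,32.095): [(31.1604, 32.7322) (29.9043, 0) (51, 0) (51, 31.3951)]  |A|=656.6883
5. ⊥bis P2·P4 via (36.765,31.095): [(41.891, 32.009) (31.0585, 30.0775) (29.9043, 0) (51, 0) (51, 31.3951)]  |A|=642.408
6. canonical 5-gon: [(41.891, 32.009) (31.0585, 30.0775) (29.9043, 0) (51, 0) (51, 31.3951)]
7. shoelace: 642.408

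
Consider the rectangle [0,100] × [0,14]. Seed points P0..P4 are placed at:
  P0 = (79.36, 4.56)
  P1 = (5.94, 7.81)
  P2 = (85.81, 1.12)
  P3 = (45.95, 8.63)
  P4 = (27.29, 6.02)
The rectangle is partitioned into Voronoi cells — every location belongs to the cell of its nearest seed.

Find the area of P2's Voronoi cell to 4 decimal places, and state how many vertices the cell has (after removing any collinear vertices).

Area of P2's cell: 212.7487 (4 vertices)

1. box [0,100]×[0,14]: [(0, 0) (100, 0) (100, 14) (0, 14)]
2. ⊥bis P2·P0 via (82.585,2.84): [(81.0703, 0) (100, 0) (100, 14) (88.537, 14)]  |A|=212.7487
3. ⊥bis P2·P1 via (45.875,4.465): [(81.0703, 0) (100, 0) (100, 14) (88.537, 14)]  |A|=212.7487
4. ⊥bis P2·P3 via (65.88,4.875): [(81.0703, 0) (100, 0) (100, 14) (88.537, 14)]  |A|=212.7487
5. ⊥bis P2·P4 via (56.55,3.57): [(81.0703, 0) (100, 0) (100, 14) (88.537, 14)]  |A|=212.7487
6. canonical 4-gon: [(81.0703, 0) (100, 0) (100, 14) (88.537, 14)]
7. shoelace: 212.7487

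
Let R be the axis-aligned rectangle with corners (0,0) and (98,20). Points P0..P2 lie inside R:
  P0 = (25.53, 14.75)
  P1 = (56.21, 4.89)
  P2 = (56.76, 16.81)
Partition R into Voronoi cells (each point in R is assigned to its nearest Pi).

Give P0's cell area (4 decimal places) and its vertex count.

Area of P0's cell: 804.7116 (5 vertices)

1. box [0,98]×[0,20]: [(0, 0) (98, 0) (98, 20) (0, 20)]
2. ⊥bis P0·P1 via (40.87,9.82): [(0, 0) (37.714, 0) (44.1417, 20) (0, 20)]  |A|=818.557
3. ⊥bis P0·P2 via (41.145,15.78): [(0, 0) (37.714, 0) (41.4244, 11.5449) (40.8666, 20) (0, 20)]  |A|=804.7116
4. canonical 5-gon: [(0, 0) (37.714, 0) (41.4244, 11.5449) (40.8666, 20) (0, 20)]
5. shoelace: 804.7116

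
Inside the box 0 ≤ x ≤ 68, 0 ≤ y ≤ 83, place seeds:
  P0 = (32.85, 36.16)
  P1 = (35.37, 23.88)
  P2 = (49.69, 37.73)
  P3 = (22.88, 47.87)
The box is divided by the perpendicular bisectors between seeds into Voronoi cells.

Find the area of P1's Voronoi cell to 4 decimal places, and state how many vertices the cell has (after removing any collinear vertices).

Area of P1's cell: 1605.0719 (6 vertices)

1. box [0,68]×[0,83]: [(0, 0) (68, 0) (68, 83) (0, 83)]
2. ⊥bis P1·P0 via (34.11,30.02): [(0, 23.0202) (0, 0) (68, 0) (68, 36.9746)]  |A|=2039.825
3. ⊥bis P1·P2 via (42.53,30.805): [(41.7691, 31.5917) (0, 23.0202) (0, 0) (68, 0) (68, 4.4707)]  |A|=1613.5209
4. ⊥bis P1·P3 via (29.125,35.875): [(41.7691, 31.5917) (7.3193, 24.5222) (0, 20.7115) (0, 0) (68, 0) (68, 4.4707)]  |A|=1605.0719
5. canonical 6-gon: [(41.7691, 31.5917) (7.3193, 24.5222) (0, 20.7115) (0, 0) (68, 0) (68, 4.4707)]
6. shoelace: 1605.0719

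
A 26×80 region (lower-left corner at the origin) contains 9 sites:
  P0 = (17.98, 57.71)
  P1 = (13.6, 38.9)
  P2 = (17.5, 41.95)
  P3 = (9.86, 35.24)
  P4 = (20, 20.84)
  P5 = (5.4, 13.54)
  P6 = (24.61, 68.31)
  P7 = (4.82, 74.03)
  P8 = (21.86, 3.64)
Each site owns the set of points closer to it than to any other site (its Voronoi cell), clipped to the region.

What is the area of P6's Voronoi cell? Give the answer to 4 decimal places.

Area of P6's cell: 175.8490

1. box [0,26]×[0,80]: [(0, 0) (26, 0) (26, 80) (0, 80)]
2. ⊥bis P6·P0 via (21.295,63.01): [(0, 76.3294) (26, 60.0672) (26, 80) (0, 80)]  |A|=306.8445
3. ⊥bis P6·P1 via (19.105,53.605): [(0, 76.3294) (26, 60.0672) (26, 80) (0, 80)]  |A|=306.8445
4. ⊥bis P6·P2 via (21.055,55.13): [(0, 76.3294) (26, 60.0672) (26, 80) (0, 80)]  |A|=306.8445
5. ⊥bis P6·P3 via (17.235,51.775): [(0, 76.3294) (26, 60.0672) (26, 80) (0, 80)]  |A|=306.8445
6. ⊥bis P6·P4 via (22.305,44.575): [(0, 76.3294) (26, 60.0672) (26, 80) (0, 80)]  |A|=306.8445
7. ⊥bis P6·P5 via (15.005,40.925): [(0, 76.3294) (26, 60.0672) (26, 80) (0, 80)]  |A|=306.8445
8. ⊥bis P6·P7 via (14.715,71.17): [(13.725, 67.7448) (26, 60.0672) (26, 80) (17.2672, 80)]  |A|=175.849
9. ⊥bis P6·P8 via (23.235,35.975): [(13.725, 67.7448) (26, 60.0672) (26, 80) (17.2672, 80)]  |A|=175.849
10. canonical 4-gon: [(13.725, 67.7448) (26, 60.0672) (26, 80) (17.2672, 80)]
11. shoelace: 175.849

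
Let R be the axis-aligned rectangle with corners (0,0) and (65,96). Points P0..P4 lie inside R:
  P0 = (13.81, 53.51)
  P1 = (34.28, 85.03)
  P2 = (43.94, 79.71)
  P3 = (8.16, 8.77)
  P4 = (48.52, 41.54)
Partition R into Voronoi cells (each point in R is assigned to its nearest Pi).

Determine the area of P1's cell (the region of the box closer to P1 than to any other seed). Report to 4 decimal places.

1. box [0,65]×[0,96]: [(0, 0) (65, 0) (65, 96) (0, 96)]
2. ⊥bis P1·P0 via (24.045,69.27): [(0, 84.8855) (65, 42.6726) (65, 96) (0, 96)]  |A|=2094.3599
3. ⊥bis P1·P2 via (39.11,82.37): [(0, 84.8855) (29.8274, 65.5147) (46.6164, 96) (0, 96)]  |A|=876.3141
4. ⊥bis P1·P3 via (21.22,46.9): [(0, 84.8855) (29.8274, 65.5147) (46.6164, 96) (0, 96)]  |A|=876.3141
5. ⊥bis P1·P4 via (41.4,63.285): [(0, 84.8855) (29.8274, 65.5147) (46.6164, 96) (0, 96)]  |A|=876.3141
6. canonical 4-gon: [(0, 84.8855) (29.8274, 65.5147) (46.6164, 96) (0, 96)]
7. shoelace: 876.3141

Area of P1's cell: 876.3141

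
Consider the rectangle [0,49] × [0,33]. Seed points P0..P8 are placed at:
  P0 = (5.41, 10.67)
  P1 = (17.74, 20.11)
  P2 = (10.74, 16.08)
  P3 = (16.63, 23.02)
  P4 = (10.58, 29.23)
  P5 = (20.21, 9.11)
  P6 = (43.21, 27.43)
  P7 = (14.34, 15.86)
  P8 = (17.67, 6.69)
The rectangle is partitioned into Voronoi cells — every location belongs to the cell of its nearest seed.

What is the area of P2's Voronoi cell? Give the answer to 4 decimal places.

Area of P2's cell: 89.8175

1. box [0,49]×[0,33]: [(0, 0) (49, 0) (49, 33) (0, 33)]
2. ⊥bis P2·P0 via (8.075,13.375): [(0, 21.3306) (21.6508, 0) (49, 0) (49, 33) (0, 33)]  |A|=1386.0883
3. ⊥bis P2·P1 via (14.24,18.095): [(0, 21.3306) (21.6508, 0) (24.6576, 0) (5.659, 33) (0, 33)]  |A|=269.3111
4. ⊥bis P2·P3 via (13.685,19.55): [(0, 31.1645) (0, 21.3306) (21.6508, 0) (24.6576, 0) (13.1323, 20.0191)]  |A|=220.5297
5. ⊥bis P2·P4 via (10.66,22.655): [(10.0354, 22.6474) (0, 22.5253) (0, 21.3306) (21.6508, 0) (24.6576, 0) (13.1323, 20.0191)]  |A|=177.1806
6. ⊥bis P2·P5 via (15.475,12.595): [(10.0354, 22.6474) (0, 22.5253) (0, 21.3306) (12.6973, 8.821) (16.5587, 14.0674) (13.1323, 20.0191)]  |A|=115.5142
7. ⊥bis P2·P6 via (26.975,21.755): [(10.0354, 22.6474) (0, 22.5253) (0, 21.3306) (12.6973, 8.821) (16.5587, 14.0674) (13.1323, 20.0191)]  |A|=115.5142
8. ⊥bis P2·P7 via (12.54,15.97): [(12.8044, 20.2973) (10.0354, 22.6474) (0, 22.5253) (0, 21.3306) (12.1369, 9.3732)]  |A|=89.8934
9. ⊥bis P2·P8 via (14.205,11.385): [(12.1679, 9.8816) (12.8044, 20.2973) (10.0354, 22.6474) (0, 22.5253) (0, 21.3306) (11.8551, 9.6508)]  |A|=89.8175
10. canonical 6-gon: [(12.1679, 9.8816) (12.8044, 20.2973) (10.0354, 22.6474) (0, 22.5253) (0, 21.3306) (11.8551, 9.6508)]
11. shoelace: 89.8175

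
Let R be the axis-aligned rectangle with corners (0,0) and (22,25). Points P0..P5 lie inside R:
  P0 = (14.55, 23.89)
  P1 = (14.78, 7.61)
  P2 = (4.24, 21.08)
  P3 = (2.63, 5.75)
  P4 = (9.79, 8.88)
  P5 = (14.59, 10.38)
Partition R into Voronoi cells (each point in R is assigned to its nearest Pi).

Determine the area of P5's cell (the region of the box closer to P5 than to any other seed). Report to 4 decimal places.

Area of P5's cell: 86.6060

1. box [0,22]×[0,25]: [(0, 0) (22, 0) (22, 25) (0, 25)]
2. ⊥bis P5·P0 via (14.57,17.135): [(0, 17.0919) (0, 0) (22, 0) (22, 17.157)]  |A|=376.7375
3. ⊥bis P5·P1 via (14.685,8.995): [(0, 17.0919) (0, 7.9877) (22, 9.4968) (22, 17.157)]  |A|=184.4082
4. ⊥bis P5·P2 via (9.415,15.73): [(10.8561, 17.124) (1.5186, 8.0919) (22, 9.4968) (22, 17.157)]  |A|=128.6186
5. ⊥bis P5·P3 via (8.61,8.065): [(10.8561, 17.124) (6.6704, 13.0752) (8.4164, 8.565) (22, 9.4968) (22, 17.157)]  |A|=112.6503
6. ⊥bis P5·P4 via (12.19,9.63): [(10.8561, 17.124) (10.0821, 16.3753) (12.4366, 8.8408) (22, 9.4968) (22, 17.157)]  |A|=86.606
7. canonical 5-gon: [(10.8561, 17.124) (10.0821, 16.3753) (12.4366, 8.8408) (22, 9.4968) (22, 17.157)]
8. shoelace: 86.606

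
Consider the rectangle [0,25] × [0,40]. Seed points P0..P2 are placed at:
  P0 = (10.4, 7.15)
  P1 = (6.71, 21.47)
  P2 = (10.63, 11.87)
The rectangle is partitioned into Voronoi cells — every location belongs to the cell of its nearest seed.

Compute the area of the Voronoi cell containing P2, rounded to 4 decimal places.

Area of P2's cell: 220.5161

1. box [0,25]×[0,40]: [(0, 0) (25, 0) (25, 40) (0, 40)]
2. ⊥bis P2·P0 via (10.515,9.51): [(0, 10.0224) (25, 8.8042) (25, 40) (0, 40)]  |A|=764.6682
3. ⊥bis P2·P1 via (8.67,16.67): [(0, 13.1297) (0, 10.0224) (25, 8.8042) (25, 23.3381)]  |A|=220.5161
4. canonical 4-gon: [(0, 13.1297) (0, 10.0224) (25, 8.8042) (25, 23.3381)]
5. shoelace: 220.5161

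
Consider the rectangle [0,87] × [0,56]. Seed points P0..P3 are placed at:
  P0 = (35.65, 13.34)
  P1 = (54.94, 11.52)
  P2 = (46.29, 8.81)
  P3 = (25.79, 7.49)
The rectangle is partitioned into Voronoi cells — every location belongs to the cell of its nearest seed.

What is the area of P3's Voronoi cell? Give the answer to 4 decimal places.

Area of P3's cell: 1135.9499

1. box [0,87]×[0,56]: [(0, 0) (87, 0) (87, 56) (0, 56)]
2. ⊥bis P3·P0 via (30.72,10.415): [(0, 0) (36.8993, 0) (3.6741, 56) (0, 56)]  |A|=1136.0557
3. ⊥bis P3·P1 via (40.365,9.505): [(0, 0) (36.8993, 0) (3.6741, 56) (0, 56)]  |A|=1136.0557
4. ⊥bis P3·P2 via (36.04,8.15): [(0, 0) (36.5648, 0) (36.5241, 0.6324) (3.6741, 56) (0, 56)]  |A|=1135.9499
5. canonical 5-gon: [(0, 0) (36.5648, 0) (36.5241, 0.6324) (3.6741, 56) (0, 56)]
6. shoelace: 1135.9499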